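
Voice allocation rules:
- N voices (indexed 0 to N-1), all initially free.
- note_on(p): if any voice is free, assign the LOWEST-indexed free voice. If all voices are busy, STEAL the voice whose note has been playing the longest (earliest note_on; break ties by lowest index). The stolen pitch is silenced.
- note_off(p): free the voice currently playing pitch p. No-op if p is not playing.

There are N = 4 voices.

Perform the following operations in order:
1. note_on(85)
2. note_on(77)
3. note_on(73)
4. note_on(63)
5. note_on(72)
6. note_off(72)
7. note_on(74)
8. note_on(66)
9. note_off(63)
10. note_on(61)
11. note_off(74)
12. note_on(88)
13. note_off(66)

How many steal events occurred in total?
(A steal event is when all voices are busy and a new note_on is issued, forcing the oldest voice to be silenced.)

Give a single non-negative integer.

Op 1: note_on(85): voice 0 is free -> assigned | voices=[85 - - -]
Op 2: note_on(77): voice 1 is free -> assigned | voices=[85 77 - -]
Op 3: note_on(73): voice 2 is free -> assigned | voices=[85 77 73 -]
Op 4: note_on(63): voice 3 is free -> assigned | voices=[85 77 73 63]
Op 5: note_on(72): all voices busy, STEAL voice 0 (pitch 85, oldest) -> assign | voices=[72 77 73 63]
Op 6: note_off(72): free voice 0 | voices=[- 77 73 63]
Op 7: note_on(74): voice 0 is free -> assigned | voices=[74 77 73 63]
Op 8: note_on(66): all voices busy, STEAL voice 1 (pitch 77, oldest) -> assign | voices=[74 66 73 63]
Op 9: note_off(63): free voice 3 | voices=[74 66 73 -]
Op 10: note_on(61): voice 3 is free -> assigned | voices=[74 66 73 61]
Op 11: note_off(74): free voice 0 | voices=[- 66 73 61]
Op 12: note_on(88): voice 0 is free -> assigned | voices=[88 66 73 61]
Op 13: note_off(66): free voice 1 | voices=[88 - 73 61]

Answer: 2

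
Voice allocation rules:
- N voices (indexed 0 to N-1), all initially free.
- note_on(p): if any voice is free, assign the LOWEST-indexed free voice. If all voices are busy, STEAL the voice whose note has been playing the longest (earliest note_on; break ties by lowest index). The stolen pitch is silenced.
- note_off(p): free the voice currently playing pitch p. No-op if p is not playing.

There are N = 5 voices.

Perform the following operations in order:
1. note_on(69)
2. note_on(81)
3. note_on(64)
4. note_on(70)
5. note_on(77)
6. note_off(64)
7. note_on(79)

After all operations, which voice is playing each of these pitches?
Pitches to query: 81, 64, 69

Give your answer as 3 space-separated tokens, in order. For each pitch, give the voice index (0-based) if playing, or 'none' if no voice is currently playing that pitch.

Answer: 1 none 0

Derivation:
Op 1: note_on(69): voice 0 is free -> assigned | voices=[69 - - - -]
Op 2: note_on(81): voice 1 is free -> assigned | voices=[69 81 - - -]
Op 3: note_on(64): voice 2 is free -> assigned | voices=[69 81 64 - -]
Op 4: note_on(70): voice 3 is free -> assigned | voices=[69 81 64 70 -]
Op 5: note_on(77): voice 4 is free -> assigned | voices=[69 81 64 70 77]
Op 6: note_off(64): free voice 2 | voices=[69 81 - 70 77]
Op 7: note_on(79): voice 2 is free -> assigned | voices=[69 81 79 70 77]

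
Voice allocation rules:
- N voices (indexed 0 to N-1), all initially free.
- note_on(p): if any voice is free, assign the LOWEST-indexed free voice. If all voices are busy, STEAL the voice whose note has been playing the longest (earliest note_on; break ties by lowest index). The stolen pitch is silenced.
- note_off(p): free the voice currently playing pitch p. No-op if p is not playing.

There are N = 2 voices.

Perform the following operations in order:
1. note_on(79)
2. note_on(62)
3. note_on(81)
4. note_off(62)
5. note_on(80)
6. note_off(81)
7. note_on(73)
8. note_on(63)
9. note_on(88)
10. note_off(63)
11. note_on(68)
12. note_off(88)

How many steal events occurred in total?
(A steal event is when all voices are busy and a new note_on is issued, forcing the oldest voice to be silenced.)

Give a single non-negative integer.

Answer: 3

Derivation:
Op 1: note_on(79): voice 0 is free -> assigned | voices=[79 -]
Op 2: note_on(62): voice 1 is free -> assigned | voices=[79 62]
Op 3: note_on(81): all voices busy, STEAL voice 0 (pitch 79, oldest) -> assign | voices=[81 62]
Op 4: note_off(62): free voice 1 | voices=[81 -]
Op 5: note_on(80): voice 1 is free -> assigned | voices=[81 80]
Op 6: note_off(81): free voice 0 | voices=[- 80]
Op 7: note_on(73): voice 0 is free -> assigned | voices=[73 80]
Op 8: note_on(63): all voices busy, STEAL voice 1 (pitch 80, oldest) -> assign | voices=[73 63]
Op 9: note_on(88): all voices busy, STEAL voice 0 (pitch 73, oldest) -> assign | voices=[88 63]
Op 10: note_off(63): free voice 1 | voices=[88 -]
Op 11: note_on(68): voice 1 is free -> assigned | voices=[88 68]
Op 12: note_off(88): free voice 0 | voices=[- 68]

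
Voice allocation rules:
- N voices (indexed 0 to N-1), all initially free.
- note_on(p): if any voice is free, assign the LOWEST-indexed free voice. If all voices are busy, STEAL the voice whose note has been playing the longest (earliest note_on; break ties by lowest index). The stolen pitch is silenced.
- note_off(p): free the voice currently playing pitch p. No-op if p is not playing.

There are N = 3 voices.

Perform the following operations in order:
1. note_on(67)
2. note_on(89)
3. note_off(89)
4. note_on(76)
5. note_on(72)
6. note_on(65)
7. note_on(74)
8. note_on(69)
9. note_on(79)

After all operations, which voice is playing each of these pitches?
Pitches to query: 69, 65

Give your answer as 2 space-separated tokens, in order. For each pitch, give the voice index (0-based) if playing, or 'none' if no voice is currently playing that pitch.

Op 1: note_on(67): voice 0 is free -> assigned | voices=[67 - -]
Op 2: note_on(89): voice 1 is free -> assigned | voices=[67 89 -]
Op 3: note_off(89): free voice 1 | voices=[67 - -]
Op 4: note_on(76): voice 1 is free -> assigned | voices=[67 76 -]
Op 5: note_on(72): voice 2 is free -> assigned | voices=[67 76 72]
Op 6: note_on(65): all voices busy, STEAL voice 0 (pitch 67, oldest) -> assign | voices=[65 76 72]
Op 7: note_on(74): all voices busy, STEAL voice 1 (pitch 76, oldest) -> assign | voices=[65 74 72]
Op 8: note_on(69): all voices busy, STEAL voice 2 (pitch 72, oldest) -> assign | voices=[65 74 69]
Op 9: note_on(79): all voices busy, STEAL voice 0 (pitch 65, oldest) -> assign | voices=[79 74 69]

Answer: 2 none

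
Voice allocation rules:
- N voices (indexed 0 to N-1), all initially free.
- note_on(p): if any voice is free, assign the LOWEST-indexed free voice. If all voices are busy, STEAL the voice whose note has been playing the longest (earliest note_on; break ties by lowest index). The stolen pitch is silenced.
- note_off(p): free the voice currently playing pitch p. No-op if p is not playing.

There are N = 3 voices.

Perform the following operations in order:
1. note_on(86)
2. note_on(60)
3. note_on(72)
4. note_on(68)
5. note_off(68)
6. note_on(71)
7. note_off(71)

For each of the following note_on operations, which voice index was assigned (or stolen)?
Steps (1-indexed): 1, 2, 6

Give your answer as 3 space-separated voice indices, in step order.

Op 1: note_on(86): voice 0 is free -> assigned | voices=[86 - -]
Op 2: note_on(60): voice 1 is free -> assigned | voices=[86 60 -]
Op 3: note_on(72): voice 2 is free -> assigned | voices=[86 60 72]
Op 4: note_on(68): all voices busy, STEAL voice 0 (pitch 86, oldest) -> assign | voices=[68 60 72]
Op 5: note_off(68): free voice 0 | voices=[- 60 72]
Op 6: note_on(71): voice 0 is free -> assigned | voices=[71 60 72]
Op 7: note_off(71): free voice 0 | voices=[- 60 72]

Answer: 0 1 0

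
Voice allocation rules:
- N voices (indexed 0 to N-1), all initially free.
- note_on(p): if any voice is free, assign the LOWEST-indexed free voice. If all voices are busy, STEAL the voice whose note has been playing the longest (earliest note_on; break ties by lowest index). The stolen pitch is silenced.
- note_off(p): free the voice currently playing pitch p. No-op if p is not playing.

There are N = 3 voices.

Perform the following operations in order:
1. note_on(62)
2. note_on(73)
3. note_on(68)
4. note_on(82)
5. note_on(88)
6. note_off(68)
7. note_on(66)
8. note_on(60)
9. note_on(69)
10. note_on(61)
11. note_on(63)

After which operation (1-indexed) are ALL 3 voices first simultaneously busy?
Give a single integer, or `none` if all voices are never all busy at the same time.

Op 1: note_on(62): voice 0 is free -> assigned | voices=[62 - -]
Op 2: note_on(73): voice 1 is free -> assigned | voices=[62 73 -]
Op 3: note_on(68): voice 2 is free -> assigned | voices=[62 73 68]
Op 4: note_on(82): all voices busy, STEAL voice 0 (pitch 62, oldest) -> assign | voices=[82 73 68]
Op 5: note_on(88): all voices busy, STEAL voice 1 (pitch 73, oldest) -> assign | voices=[82 88 68]
Op 6: note_off(68): free voice 2 | voices=[82 88 -]
Op 7: note_on(66): voice 2 is free -> assigned | voices=[82 88 66]
Op 8: note_on(60): all voices busy, STEAL voice 0 (pitch 82, oldest) -> assign | voices=[60 88 66]
Op 9: note_on(69): all voices busy, STEAL voice 1 (pitch 88, oldest) -> assign | voices=[60 69 66]
Op 10: note_on(61): all voices busy, STEAL voice 2 (pitch 66, oldest) -> assign | voices=[60 69 61]
Op 11: note_on(63): all voices busy, STEAL voice 0 (pitch 60, oldest) -> assign | voices=[63 69 61]

Answer: 3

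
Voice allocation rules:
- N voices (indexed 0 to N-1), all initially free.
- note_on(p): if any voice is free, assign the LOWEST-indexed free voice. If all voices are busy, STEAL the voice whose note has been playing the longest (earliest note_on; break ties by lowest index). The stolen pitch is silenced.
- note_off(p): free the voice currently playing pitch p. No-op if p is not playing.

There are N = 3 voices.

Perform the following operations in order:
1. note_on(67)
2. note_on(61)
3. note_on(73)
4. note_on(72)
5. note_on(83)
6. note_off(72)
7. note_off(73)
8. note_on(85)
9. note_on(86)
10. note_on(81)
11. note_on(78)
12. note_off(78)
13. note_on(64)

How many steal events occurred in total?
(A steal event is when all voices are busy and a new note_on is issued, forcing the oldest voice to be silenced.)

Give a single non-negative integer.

Op 1: note_on(67): voice 0 is free -> assigned | voices=[67 - -]
Op 2: note_on(61): voice 1 is free -> assigned | voices=[67 61 -]
Op 3: note_on(73): voice 2 is free -> assigned | voices=[67 61 73]
Op 4: note_on(72): all voices busy, STEAL voice 0 (pitch 67, oldest) -> assign | voices=[72 61 73]
Op 5: note_on(83): all voices busy, STEAL voice 1 (pitch 61, oldest) -> assign | voices=[72 83 73]
Op 6: note_off(72): free voice 0 | voices=[- 83 73]
Op 7: note_off(73): free voice 2 | voices=[- 83 -]
Op 8: note_on(85): voice 0 is free -> assigned | voices=[85 83 -]
Op 9: note_on(86): voice 2 is free -> assigned | voices=[85 83 86]
Op 10: note_on(81): all voices busy, STEAL voice 1 (pitch 83, oldest) -> assign | voices=[85 81 86]
Op 11: note_on(78): all voices busy, STEAL voice 0 (pitch 85, oldest) -> assign | voices=[78 81 86]
Op 12: note_off(78): free voice 0 | voices=[- 81 86]
Op 13: note_on(64): voice 0 is free -> assigned | voices=[64 81 86]

Answer: 4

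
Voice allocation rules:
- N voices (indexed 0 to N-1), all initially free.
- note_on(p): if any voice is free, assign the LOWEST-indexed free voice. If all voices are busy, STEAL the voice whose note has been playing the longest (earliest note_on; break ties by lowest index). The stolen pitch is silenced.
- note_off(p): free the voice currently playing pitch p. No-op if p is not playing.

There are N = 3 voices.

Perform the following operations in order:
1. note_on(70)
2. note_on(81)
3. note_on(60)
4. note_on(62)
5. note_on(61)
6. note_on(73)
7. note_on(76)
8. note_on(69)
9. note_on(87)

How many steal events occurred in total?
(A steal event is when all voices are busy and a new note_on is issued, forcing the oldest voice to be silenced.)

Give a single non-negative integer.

Answer: 6

Derivation:
Op 1: note_on(70): voice 0 is free -> assigned | voices=[70 - -]
Op 2: note_on(81): voice 1 is free -> assigned | voices=[70 81 -]
Op 3: note_on(60): voice 2 is free -> assigned | voices=[70 81 60]
Op 4: note_on(62): all voices busy, STEAL voice 0 (pitch 70, oldest) -> assign | voices=[62 81 60]
Op 5: note_on(61): all voices busy, STEAL voice 1 (pitch 81, oldest) -> assign | voices=[62 61 60]
Op 6: note_on(73): all voices busy, STEAL voice 2 (pitch 60, oldest) -> assign | voices=[62 61 73]
Op 7: note_on(76): all voices busy, STEAL voice 0 (pitch 62, oldest) -> assign | voices=[76 61 73]
Op 8: note_on(69): all voices busy, STEAL voice 1 (pitch 61, oldest) -> assign | voices=[76 69 73]
Op 9: note_on(87): all voices busy, STEAL voice 2 (pitch 73, oldest) -> assign | voices=[76 69 87]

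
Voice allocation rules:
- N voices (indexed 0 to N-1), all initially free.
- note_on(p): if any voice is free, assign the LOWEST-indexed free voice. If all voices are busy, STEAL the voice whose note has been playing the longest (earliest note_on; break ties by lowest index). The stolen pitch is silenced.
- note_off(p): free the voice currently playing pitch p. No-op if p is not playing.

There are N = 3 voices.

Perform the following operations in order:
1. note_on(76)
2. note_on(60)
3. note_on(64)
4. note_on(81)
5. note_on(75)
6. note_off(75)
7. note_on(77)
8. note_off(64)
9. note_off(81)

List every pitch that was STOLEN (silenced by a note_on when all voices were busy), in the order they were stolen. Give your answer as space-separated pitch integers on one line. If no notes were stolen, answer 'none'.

Answer: 76 60

Derivation:
Op 1: note_on(76): voice 0 is free -> assigned | voices=[76 - -]
Op 2: note_on(60): voice 1 is free -> assigned | voices=[76 60 -]
Op 3: note_on(64): voice 2 is free -> assigned | voices=[76 60 64]
Op 4: note_on(81): all voices busy, STEAL voice 0 (pitch 76, oldest) -> assign | voices=[81 60 64]
Op 5: note_on(75): all voices busy, STEAL voice 1 (pitch 60, oldest) -> assign | voices=[81 75 64]
Op 6: note_off(75): free voice 1 | voices=[81 - 64]
Op 7: note_on(77): voice 1 is free -> assigned | voices=[81 77 64]
Op 8: note_off(64): free voice 2 | voices=[81 77 -]
Op 9: note_off(81): free voice 0 | voices=[- 77 -]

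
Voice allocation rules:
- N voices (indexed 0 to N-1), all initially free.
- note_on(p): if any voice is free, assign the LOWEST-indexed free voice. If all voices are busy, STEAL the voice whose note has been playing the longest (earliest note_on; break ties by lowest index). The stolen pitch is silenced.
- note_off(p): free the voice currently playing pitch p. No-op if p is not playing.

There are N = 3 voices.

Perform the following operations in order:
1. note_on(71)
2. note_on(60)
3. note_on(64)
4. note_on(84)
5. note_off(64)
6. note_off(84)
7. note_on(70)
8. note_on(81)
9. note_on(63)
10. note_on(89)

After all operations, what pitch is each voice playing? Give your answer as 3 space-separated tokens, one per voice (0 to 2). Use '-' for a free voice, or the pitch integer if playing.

Op 1: note_on(71): voice 0 is free -> assigned | voices=[71 - -]
Op 2: note_on(60): voice 1 is free -> assigned | voices=[71 60 -]
Op 3: note_on(64): voice 2 is free -> assigned | voices=[71 60 64]
Op 4: note_on(84): all voices busy, STEAL voice 0 (pitch 71, oldest) -> assign | voices=[84 60 64]
Op 5: note_off(64): free voice 2 | voices=[84 60 -]
Op 6: note_off(84): free voice 0 | voices=[- 60 -]
Op 7: note_on(70): voice 0 is free -> assigned | voices=[70 60 -]
Op 8: note_on(81): voice 2 is free -> assigned | voices=[70 60 81]
Op 9: note_on(63): all voices busy, STEAL voice 1 (pitch 60, oldest) -> assign | voices=[70 63 81]
Op 10: note_on(89): all voices busy, STEAL voice 0 (pitch 70, oldest) -> assign | voices=[89 63 81]

Answer: 89 63 81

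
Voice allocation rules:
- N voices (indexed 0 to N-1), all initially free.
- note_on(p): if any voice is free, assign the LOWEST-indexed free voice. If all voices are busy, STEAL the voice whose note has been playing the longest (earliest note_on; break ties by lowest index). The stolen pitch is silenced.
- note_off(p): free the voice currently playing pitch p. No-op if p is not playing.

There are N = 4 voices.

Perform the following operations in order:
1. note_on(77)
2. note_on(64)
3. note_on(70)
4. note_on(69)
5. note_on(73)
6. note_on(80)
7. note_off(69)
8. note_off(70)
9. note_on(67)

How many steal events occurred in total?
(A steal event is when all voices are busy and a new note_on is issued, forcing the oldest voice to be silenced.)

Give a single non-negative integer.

Answer: 2

Derivation:
Op 1: note_on(77): voice 0 is free -> assigned | voices=[77 - - -]
Op 2: note_on(64): voice 1 is free -> assigned | voices=[77 64 - -]
Op 3: note_on(70): voice 2 is free -> assigned | voices=[77 64 70 -]
Op 4: note_on(69): voice 3 is free -> assigned | voices=[77 64 70 69]
Op 5: note_on(73): all voices busy, STEAL voice 0 (pitch 77, oldest) -> assign | voices=[73 64 70 69]
Op 6: note_on(80): all voices busy, STEAL voice 1 (pitch 64, oldest) -> assign | voices=[73 80 70 69]
Op 7: note_off(69): free voice 3 | voices=[73 80 70 -]
Op 8: note_off(70): free voice 2 | voices=[73 80 - -]
Op 9: note_on(67): voice 2 is free -> assigned | voices=[73 80 67 -]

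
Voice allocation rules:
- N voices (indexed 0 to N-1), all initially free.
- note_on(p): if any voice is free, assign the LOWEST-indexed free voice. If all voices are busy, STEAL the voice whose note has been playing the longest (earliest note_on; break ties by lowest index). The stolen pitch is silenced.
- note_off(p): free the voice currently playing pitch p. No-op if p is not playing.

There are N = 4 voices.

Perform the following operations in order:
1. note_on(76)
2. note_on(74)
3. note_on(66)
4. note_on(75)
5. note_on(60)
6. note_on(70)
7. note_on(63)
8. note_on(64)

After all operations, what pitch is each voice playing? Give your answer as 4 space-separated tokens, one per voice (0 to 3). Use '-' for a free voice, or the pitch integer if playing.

Op 1: note_on(76): voice 0 is free -> assigned | voices=[76 - - -]
Op 2: note_on(74): voice 1 is free -> assigned | voices=[76 74 - -]
Op 3: note_on(66): voice 2 is free -> assigned | voices=[76 74 66 -]
Op 4: note_on(75): voice 3 is free -> assigned | voices=[76 74 66 75]
Op 5: note_on(60): all voices busy, STEAL voice 0 (pitch 76, oldest) -> assign | voices=[60 74 66 75]
Op 6: note_on(70): all voices busy, STEAL voice 1 (pitch 74, oldest) -> assign | voices=[60 70 66 75]
Op 7: note_on(63): all voices busy, STEAL voice 2 (pitch 66, oldest) -> assign | voices=[60 70 63 75]
Op 8: note_on(64): all voices busy, STEAL voice 3 (pitch 75, oldest) -> assign | voices=[60 70 63 64]

Answer: 60 70 63 64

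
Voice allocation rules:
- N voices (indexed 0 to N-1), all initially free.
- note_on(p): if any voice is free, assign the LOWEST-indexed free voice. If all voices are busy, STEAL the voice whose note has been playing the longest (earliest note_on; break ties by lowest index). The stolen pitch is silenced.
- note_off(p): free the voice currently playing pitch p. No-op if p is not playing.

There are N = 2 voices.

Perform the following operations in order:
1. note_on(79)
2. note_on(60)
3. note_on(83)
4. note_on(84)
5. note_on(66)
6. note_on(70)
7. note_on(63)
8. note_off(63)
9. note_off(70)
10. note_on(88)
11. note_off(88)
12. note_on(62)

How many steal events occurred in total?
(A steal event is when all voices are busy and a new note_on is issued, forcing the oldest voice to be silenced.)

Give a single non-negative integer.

Answer: 5

Derivation:
Op 1: note_on(79): voice 0 is free -> assigned | voices=[79 -]
Op 2: note_on(60): voice 1 is free -> assigned | voices=[79 60]
Op 3: note_on(83): all voices busy, STEAL voice 0 (pitch 79, oldest) -> assign | voices=[83 60]
Op 4: note_on(84): all voices busy, STEAL voice 1 (pitch 60, oldest) -> assign | voices=[83 84]
Op 5: note_on(66): all voices busy, STEAL voice 0 (pitch 83, oldest) -> assign | voices=[66 84]
Op 6: note_on(70): all voices busy, STEAL voice 1 (pitch 84, oldest) -> assign | voices=[66 70]
Op 7: note_on(63): all voices busy, STEAL voice 0 (pitch 66, oldest) -> assign | voices=[63 70]
Op 8: note_off(63): free voice 0 | voices=[- 70]
Op 9: note_off(70): free voice 1 | voices=[- -]
Op 10: note_on(88): voice 0 is free -> assigned | voices=[88 -]
Op 11: note_off(88): free voice 0 | voices=[- -]
Op 12: note_on(62): voice 0 is free -> assigned | voices=[62 -]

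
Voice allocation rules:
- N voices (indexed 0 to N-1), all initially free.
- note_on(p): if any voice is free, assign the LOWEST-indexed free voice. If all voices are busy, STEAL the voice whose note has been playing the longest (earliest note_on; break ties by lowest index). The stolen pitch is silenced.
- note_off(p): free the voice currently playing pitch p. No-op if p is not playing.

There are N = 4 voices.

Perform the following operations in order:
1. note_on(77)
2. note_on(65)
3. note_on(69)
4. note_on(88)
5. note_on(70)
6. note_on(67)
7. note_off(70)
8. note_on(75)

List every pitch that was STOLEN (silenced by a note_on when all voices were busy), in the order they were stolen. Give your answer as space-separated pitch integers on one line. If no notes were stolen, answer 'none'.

Answer: 77 65

Derivation:
Op 1: note_on(77): voice 0 is free -> assigned | voices=[77 - - -]
Op 2: note_on(65): voice 1 is free -> assigned | voices=[77 65 - -]
Op 3: note_on(69): voice 2 is free -> assigned | voices=[77 65 69 -]
Op 4: note_on(88): voice 3 is free -> assigned | voices=[77 65 69 88]
Op 5: note_on(70): all voices busy, STEAL voice 0 (pitch 77, oldest) -> assign | voices=[70 65 69 88]
Op 6: note_on(67): all voices busy, STEAL voice 1 (pitch 65, oldest) -> assign | voices=[70 67 69 88]
Op 7: note_off(70): free voice 0 | voices=[- 67 69 88]
Op 8: note_on(75): voice 0 is free -> assigned | voices=[75 67 69 88]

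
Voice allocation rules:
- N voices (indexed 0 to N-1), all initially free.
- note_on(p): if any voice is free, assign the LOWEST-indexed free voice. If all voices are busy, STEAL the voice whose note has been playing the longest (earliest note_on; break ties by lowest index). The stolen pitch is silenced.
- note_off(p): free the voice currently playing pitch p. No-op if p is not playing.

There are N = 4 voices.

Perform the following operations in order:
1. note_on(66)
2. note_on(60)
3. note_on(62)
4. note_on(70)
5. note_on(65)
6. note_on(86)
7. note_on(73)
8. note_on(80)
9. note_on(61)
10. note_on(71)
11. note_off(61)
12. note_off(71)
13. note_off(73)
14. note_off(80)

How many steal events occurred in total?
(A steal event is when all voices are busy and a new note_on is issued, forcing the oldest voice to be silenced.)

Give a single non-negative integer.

Answer: 6

Derivation:
Op 1: note_on(66): voice 0 is free -> assigned | voices=[66 - - -]
Op 2: note_on(60): voice 1 is free -> assigned | voices=[66 60 - -]
Op 3: note_on(62): voice 2 is free -> assigned | voices=[66 60 62 -]
Op 4: note_on(70): voice 3 is free -> assigned | voices=[66 60 62 70]
Op 5: note_on(65): all voices busy, STEAL voice 0 (pitch 66, oldest) -> assign | voices=[65 60 62 70]
Op 6: note_on(86): all voices busy, STEAL voice 1 (pitch 60, oldest) -> assign | voices=[65 86 62 70]
Op 7: note_on(73): all voices busy, STEAL voice 2 (pitch 62, oldest) -> assign | voices=[65 86 73 70]
Op 8: note_on(80): all voices busy, STEAL voice 3 (pitch 70, oldest) -> assign | voices=[65 86 73 80]
Op 9: note_on(61): all voices busy, STEAL voice 0 (pitch 65, oldest) -> assign | voices=[61 86 73 80]
Op 10: note_on(71): all voices busy, STEAL voice 1 (pitch 86, oldest) -> assign | voices=[61 71 73 80]
Op 11: note_off(61): free voice 0 | voices=[- 71 73 80]
Op 12: note_off(71): free voice 1 | voices=[- - 73 80]
Op 13: note_off(73): free voice 2 | voices=[- - - 80]
Op 14: note_off(80): free voice 3 | voices=[- - - -]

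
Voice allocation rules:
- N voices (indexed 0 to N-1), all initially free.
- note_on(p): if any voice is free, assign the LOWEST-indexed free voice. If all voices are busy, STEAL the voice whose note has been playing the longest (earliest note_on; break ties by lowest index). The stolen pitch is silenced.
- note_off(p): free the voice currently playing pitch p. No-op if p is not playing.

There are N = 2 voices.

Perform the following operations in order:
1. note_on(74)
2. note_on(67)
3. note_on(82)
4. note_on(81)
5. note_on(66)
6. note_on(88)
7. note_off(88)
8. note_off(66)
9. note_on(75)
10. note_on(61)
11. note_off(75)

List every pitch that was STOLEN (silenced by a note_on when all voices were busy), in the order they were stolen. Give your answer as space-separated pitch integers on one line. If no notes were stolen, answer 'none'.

Op 1: note_on(74): voice 0 is free -> assigned | voices=[74 -]
Op 2: note_on(67): voice 1 is free -> assigned | voices=[74 67]
Op 3: note_on(82): all voices busy, STEAL voice 0 (pitch 74, oldest) -> assign | voices=[82 67]
Op 4: note_on(81): all voices busy, STEAL voice 1 (pitch 67, oldest) -> assign | voices=[82 81]
Op 5: note_on(66): all voices busy, STEAL voice 0 (pitch 82, oldest) -> assign | voices=[66 81]
Op 6: note_on(88): all voices busy, STEAL voice 1 (pitch 81, oldest) -> assign | voices=[66 88]
Op 7: note_off(88): free voice 1 | voices=[66 -]
Op 8: note_off(66): free voice 0 | voices=[- -]
Op 9: note_on(75): voice 0 is free -> assigned | voices=[75 -]
Op 10: note_on(61): voice 1 is free -> assigned | voices=[75 61]
Op 11: note_off(75): free voice 0 | voices=[- 61]

Answer: 74 67 82 81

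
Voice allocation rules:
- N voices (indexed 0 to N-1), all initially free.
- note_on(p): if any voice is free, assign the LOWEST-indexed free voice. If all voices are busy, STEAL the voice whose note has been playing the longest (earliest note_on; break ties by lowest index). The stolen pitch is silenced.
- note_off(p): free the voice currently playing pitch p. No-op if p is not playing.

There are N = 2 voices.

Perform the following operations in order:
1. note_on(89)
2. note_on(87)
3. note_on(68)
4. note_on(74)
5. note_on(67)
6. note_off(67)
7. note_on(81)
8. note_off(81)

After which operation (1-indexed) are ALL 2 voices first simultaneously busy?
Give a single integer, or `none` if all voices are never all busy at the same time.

Answer: 2

Derivation:
Op 1: note_on(89): voice 0 is free -> assigned | voices=[89 -]
Op 2: note_on(87): voice 1 is free -> assigned | voices=[89 87]
Op 3: note_on(68): all voices busy, STEAL voice 0 (pitch 89, oldest) -> assign | voices=[68 87]
Op 4: note_on(74): all voices busy, STEAL voice 1 (pitch 87, oldest) -> assign | voices=[68 74]
Op 5: note_on(67): all voices busy, STEAL voice 0 (pitch 68, oldest) -> assign | voices=[67 74]
Op 6: note_off(67): free voice 0 | voices=[- 74]
Op 7: note_on(81): voice 0 is free -> assigned | voices=[81 74]
Op 8: note_off(81): free voice 0 | voices=[- 74]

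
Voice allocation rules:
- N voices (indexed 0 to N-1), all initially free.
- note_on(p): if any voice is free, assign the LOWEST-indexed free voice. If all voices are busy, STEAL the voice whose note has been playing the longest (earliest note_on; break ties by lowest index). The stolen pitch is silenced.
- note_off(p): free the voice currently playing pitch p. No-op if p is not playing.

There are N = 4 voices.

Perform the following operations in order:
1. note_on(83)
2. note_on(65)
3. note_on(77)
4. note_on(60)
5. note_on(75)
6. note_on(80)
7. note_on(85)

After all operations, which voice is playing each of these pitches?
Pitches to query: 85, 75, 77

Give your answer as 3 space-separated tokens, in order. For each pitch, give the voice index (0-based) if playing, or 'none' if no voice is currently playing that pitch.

Op 1: note_on(83): voice 0 is free -> assigned | voices=[83 - - -]
Op 2: note_on(65): voice 1 is free -> assigned | voices=[83 65 - -]
Op 3: note_on(77): voice 2 is free -> assigned | voices=[83 65 77 -]
Op 4: note_on(60): voice 3 is free -> assigned | voices=[83 65 77 60]
Op 5: note_on(75): all voices busy, STEAL voice 0 (pitch 83, oldest) -> assign | voices=[75 65 77 60]
Op 6: note_on(80): all voices busy, STEAL voice 1 (pitch 65, oldest) -> assign | voices=[75 80 77 60]
Op 7: note_on(85): all voices busy, STEAL voice 2 (pitch 77, oldest) -> assign | voices=[75 80 85 60]

Answer: 2 0 none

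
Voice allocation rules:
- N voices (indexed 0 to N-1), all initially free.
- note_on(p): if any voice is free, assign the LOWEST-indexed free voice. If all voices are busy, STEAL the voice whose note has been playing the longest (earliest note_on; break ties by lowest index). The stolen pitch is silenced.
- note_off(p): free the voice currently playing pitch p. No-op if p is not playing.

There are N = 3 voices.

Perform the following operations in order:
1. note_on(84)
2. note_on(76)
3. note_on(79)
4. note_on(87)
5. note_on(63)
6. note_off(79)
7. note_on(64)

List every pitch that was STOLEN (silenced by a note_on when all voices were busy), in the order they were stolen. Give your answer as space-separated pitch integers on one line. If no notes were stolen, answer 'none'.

Op 1: note_on(84): voice 0 is free -> assigned | voices=[84 - -]
Op 2: note_on(76): voice 1 is free -> assigned | voices=[84 76 -]
Op 3: note_on(79): voice 2 is free -> assigned | voices=[84 76 79]
Op 4: note_on(87): all voices busy, STEAL voice 0 (pitch 84, oldest) -> assign | voices=[87 76 79]
Op 5: note_on(63): all voices busy, STEAL voice 1 (pitch 76, oldest) -> assign | voices=[87 63 79]
Op 6: note_off(79): free voice 2 | voices=[87 63 -]
Op 7: note_on(64): voice 2 is free -> assigned | voices=[87 63 64]

Answer: 84 76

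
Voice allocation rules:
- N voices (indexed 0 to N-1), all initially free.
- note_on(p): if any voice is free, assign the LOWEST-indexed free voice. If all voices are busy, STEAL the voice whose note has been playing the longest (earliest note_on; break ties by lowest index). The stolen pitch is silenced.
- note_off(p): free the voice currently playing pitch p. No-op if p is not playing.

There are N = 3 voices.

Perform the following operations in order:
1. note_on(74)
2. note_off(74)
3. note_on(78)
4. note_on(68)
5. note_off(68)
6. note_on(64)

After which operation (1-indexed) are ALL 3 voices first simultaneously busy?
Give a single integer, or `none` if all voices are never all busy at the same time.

Op 1: note_on(74): voice 0 is free -> assigned | voices=[74 - -]
Op 2: note_off(74): free voice 0 | voices=[- - -]
Op 3: note_on(78): voice 0 is free -> assigned | voices=[78 - -]
Op 4: note_on(68): voice 1 is free -> assigned | voices=[78 68 -]
Op 5: note_off(68): free voice 1 | voices=[78 - -]
Op 6: note_on(64): voice 1 is free -> assigned | voices=[78 64 -]

Answer: none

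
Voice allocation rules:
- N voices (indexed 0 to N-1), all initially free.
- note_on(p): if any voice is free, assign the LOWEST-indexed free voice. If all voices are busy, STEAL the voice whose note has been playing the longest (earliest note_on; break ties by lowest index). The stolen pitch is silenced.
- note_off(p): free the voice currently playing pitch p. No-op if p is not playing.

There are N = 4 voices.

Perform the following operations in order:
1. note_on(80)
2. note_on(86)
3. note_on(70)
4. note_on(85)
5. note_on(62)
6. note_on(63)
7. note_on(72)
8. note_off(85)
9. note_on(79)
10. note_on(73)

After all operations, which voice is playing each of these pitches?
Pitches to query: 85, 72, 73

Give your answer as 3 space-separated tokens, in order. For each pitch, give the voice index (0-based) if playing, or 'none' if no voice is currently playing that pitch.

Op 1: note_on(80): voice 0 is free -> assigned | voices=[80 - - -]
Op 2: note_on(86): voice 1 is free -> assigned | voices=[80 86 - -]
Op 3: note_on(70): voice 2 is free -> assigned | voices=[80 86 70 -]
Op 4: note_on(85): voice 3 is free -> assigned | voices=[80 86 70 85]
Op 5: note_on(62): all voices busy, STEAL voice 0 (pitch 80, oldest) -> assign | voices=[62 86 70 85]
Op 6: note_on(63): all voices busy, STEAL voice 1 (pitch 86, oldest) -> assign | voices=[62 63 70 85]
Op 7: note_on(72): all voices busy, STEAL voice 2 (pitch 70, oldest) -> assign | voices=[62 63 72 85]
Op 8: note_off(85): free voice 3 | voices=[62 63 72 -]
Op 9: note_on(79): voice 3 is free -> assigned | voices=[62 63 72 79]
Op 10: note_on(73): all voices busy, STEAL voice 0 (pitch 62, oldest) -> assign | voices=[73 63 72 79]

Answer: none 2 0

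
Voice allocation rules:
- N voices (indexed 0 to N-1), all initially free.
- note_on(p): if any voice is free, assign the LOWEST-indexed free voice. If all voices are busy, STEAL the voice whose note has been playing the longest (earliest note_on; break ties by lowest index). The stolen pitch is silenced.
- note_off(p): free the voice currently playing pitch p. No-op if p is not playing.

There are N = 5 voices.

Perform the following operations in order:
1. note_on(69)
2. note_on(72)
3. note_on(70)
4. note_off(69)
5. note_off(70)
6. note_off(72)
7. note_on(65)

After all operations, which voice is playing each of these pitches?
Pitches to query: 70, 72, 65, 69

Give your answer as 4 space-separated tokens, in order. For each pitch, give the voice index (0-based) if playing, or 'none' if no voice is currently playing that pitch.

Answer: none none 0 none

Derivation:
Op 1: note_on(69): voice 0 is free -> assigned | voices=[69 - - - -]
Op 2: note_on(72): voice 1 is free -> assigned | voices=[69 72 - - -]
Op 3: note_on(70): voice 2 is free -> assigned | voices=[69 72 70 - -]
Op 4: note_off(69): free voice 0 | voices=[- 72 70 - -]
Op 5: note_off(70): free voice 2 | voices=[- 72 - - -]
Op 6: note_off(72): free voice 1 | voices=[- - - - -]
Op 7: note_on(65): voice 0 is free -> assigned | voices=[65 - - - -]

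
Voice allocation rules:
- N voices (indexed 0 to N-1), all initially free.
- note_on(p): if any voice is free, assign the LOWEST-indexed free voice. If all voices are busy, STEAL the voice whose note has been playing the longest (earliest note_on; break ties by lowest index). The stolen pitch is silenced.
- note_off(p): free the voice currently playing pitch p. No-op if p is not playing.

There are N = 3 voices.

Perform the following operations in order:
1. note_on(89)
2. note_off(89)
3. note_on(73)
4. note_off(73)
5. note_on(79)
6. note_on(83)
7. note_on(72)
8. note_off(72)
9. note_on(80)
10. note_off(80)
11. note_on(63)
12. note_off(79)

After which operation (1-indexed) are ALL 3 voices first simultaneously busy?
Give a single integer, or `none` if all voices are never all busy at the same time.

Answer: 7

Derivation:
Op 1: note_on(89): voice 0 is free -> assigned | voices=[89 - -]
Op 2: note_off(89): free voice 0 | voices=[- - -]
Op 3: note_on(73): voice 0 is free -> assigned | voices=[73 - -]
Op 4: note_off(73): free voice 0 | voices=[- - -]
Op 5: note_on(79): voice 0 is free -> assigned | voices=[79 - -]
Op 6: note_on(83): voice 1 is free -> assigned | voices=[79 83 -]
Op 7: note_on(72): voice 2 is free -> assigned | voices=[79 83 72]
Op 8: note_off(72): free voice 2 | voices=[79 83 -]
Op 9: note_on(80): voice 2 is free -> assigned | voices=[79 83 80]
Op 10: note_off(80): free voice 2 | voices=[79 83 -]
Op 11: note_on(63): voice 2 is free -> assigned | voices=[79 83 63]
Op 12: note_off(79): free voice 0 | voices=[- 83 63]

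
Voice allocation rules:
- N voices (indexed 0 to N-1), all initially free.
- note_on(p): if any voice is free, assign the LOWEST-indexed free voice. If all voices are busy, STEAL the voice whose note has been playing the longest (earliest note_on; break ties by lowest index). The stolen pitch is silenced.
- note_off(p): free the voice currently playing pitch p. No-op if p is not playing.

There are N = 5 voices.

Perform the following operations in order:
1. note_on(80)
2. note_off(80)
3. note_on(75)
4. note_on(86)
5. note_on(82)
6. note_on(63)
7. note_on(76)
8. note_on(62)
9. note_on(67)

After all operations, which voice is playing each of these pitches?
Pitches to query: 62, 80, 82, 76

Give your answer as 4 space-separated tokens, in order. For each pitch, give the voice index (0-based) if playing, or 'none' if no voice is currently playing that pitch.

Answer: 0 none 2 4

Derivation:
Op 1: note_on(80): voice 0 is free -> assigned | voices=[80 - - - -]
Op 2: note_off(80): free voice 0 | voices=[- - - - -]
Op 3: note_on(75): voice 0 is free -> assigned | voices=[75 - - - -]
Op 4: note_on(86): voice 1 is free -> assigned | voices=[75 86 - - -]
Op 5: note_on(82): voice 2 is free -> assigned | voices=[75 86 82 - -]
Op 6: note_on(63): voice 3 is free -> assigned | voices=[75 86 82 63 -]
Op 7: note_on(76): voice 4 is free -> assigned | voices=[75 86 82 63 76]
Op 8: note_on(62): all voices busy, STEAL voice 0 (pitch 75, oldest) -> assign | voices=[62 86 82 63 76]
Op 9: note_on(67): all voices busy, STEAL voice 1 (pitch 86, oldest) -> assign | voices=[62 67 82 63 76]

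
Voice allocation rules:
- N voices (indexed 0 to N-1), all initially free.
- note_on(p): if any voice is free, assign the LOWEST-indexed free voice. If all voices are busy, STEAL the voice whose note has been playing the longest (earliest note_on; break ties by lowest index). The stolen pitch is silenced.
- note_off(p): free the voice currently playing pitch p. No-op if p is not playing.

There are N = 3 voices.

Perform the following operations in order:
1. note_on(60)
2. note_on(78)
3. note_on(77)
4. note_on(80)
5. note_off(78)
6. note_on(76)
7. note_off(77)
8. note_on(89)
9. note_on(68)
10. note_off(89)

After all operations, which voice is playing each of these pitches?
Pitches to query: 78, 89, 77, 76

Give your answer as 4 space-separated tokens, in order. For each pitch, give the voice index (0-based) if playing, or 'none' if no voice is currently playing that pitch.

Op 1: note_on(60): voice 0 is free -> assigned | voices=[60 - -]
Op 2: note_on(78): voice 1 is free -> assigned | voices=[60 78 -]
Op 3: note_on(77): voice 2 is free -> assigned | voices=[60 78 77]
Op 4: note_on(80): all voices busy, STEAL voice 0 (pitch 60, oldest) -> assign | voices=[80 78 77]
Op 5: note_off(78): free voice 1 | voices=[80 - 77]
Op 6: note_on(76): voice 1 is free -> assigned | voices=[80 76 77]
Op 7: note_off(77): free voice 2 | voices=[80 76 -]
Op 8: note_on(89): voice 2 is free -> assigned | voices=[80 76 89]
Op 9: note_on(68): all voices busy, STEAL voice 0 (pitch 80, oldest) -> assign | voices=[68 76 89]
Op 10: note_off(89): free voice 2 | voices=[68 76 -]

Answer: none none none 1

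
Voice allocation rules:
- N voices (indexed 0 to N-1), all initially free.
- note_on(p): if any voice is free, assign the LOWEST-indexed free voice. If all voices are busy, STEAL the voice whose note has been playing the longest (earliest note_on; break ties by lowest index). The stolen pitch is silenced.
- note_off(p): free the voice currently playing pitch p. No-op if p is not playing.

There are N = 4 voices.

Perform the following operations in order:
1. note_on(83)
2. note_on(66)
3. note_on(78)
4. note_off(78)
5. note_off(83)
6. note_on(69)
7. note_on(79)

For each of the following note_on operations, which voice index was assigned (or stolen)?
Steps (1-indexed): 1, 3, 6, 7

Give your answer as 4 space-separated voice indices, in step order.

Answer: 0 2 0 2

Derivation:
Op 1: note_on(83): voice 0 is free -> assigned | voices=[83 - - -]
Op 2: note_on(66): voice 1 is free -> assigned | voices=[83 66 - -]
Op 3: note_on(78): voice 2 is free -> assigned | voices=[83 66 78 -]
Op 4: note_off(78): free voice 2 | voices=[83 66 - -]
Op 5: note_off(83): free voice 0 | voices=[- 66 - -]
Op 6: note_on(69): voice 0 is free -> assigned | voices=[69 66 - -]
Op 7: note_on(79): voice 2 is free -> assigned | voices=[69 66 79 -]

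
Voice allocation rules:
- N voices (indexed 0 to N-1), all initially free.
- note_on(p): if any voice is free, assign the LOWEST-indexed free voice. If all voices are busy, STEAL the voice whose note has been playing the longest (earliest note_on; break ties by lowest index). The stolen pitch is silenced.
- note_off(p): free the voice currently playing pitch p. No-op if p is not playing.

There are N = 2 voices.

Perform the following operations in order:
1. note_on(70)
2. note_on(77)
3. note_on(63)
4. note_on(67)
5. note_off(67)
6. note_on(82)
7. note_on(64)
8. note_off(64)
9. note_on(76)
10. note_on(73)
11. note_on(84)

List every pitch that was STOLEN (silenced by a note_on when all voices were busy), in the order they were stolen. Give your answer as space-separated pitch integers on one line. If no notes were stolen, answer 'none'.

Op 1: note_on(70): voice 0 is free -> assigned | voices=[70 -]
Op 2: note_on(77): voice 1 is free -> assigned | voices=[70 77]
Op 3: note_on(63): all voices busy, STEAL voice 0 (pitch 70, oldest) -> assign | voices=[63 77]
Op 4: note_on(67): all voices busy, STEAL voice 1 (pitch 77, oldest) -> assign | voices=[63 67]
Op 5: note_off(67): free voice 1 | voices=[63 -]
Op 6: note_on(82): voice 1 is free -> assigned | voices=[63 82]
Op 7: note_on(64): all voices busy, STEAL voice 0 (pitch 63, oldest) -> assign | voices=[64 82]
Op 8: note_off(64): free voice 0 | voices=[- 82]
Op 9: note_on(76): voice 0 is free -> assigned | voices=[76 82]
Op 10: note_on(73): all voices busy, STEAL voice 1 (pitch 82, oldest) -> assign | voices=[76 73]
Op 11: note_on(84): all voices busy, STEAL voice 0 (pitch 76, oldest) -> assign | voices=[84 73]

Answer: 70 77 63 82 76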